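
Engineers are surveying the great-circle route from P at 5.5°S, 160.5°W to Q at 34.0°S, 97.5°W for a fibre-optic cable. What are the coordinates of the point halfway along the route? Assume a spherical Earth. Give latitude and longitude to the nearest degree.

≈ 23°S, 132°W

Convert each endpoint to a unit vector on the sphere (x = cos φ cos λ, y = cos φ sin λ, z = sin φ).
The central angle between the endpoints is δ = arccos(p₁·p₂) ≈ 1.128 rad (64.6°).
Interpolate at f = 1/2 with slerp weights a = sin((1−f)δ)/sin δ ≈ 0.592, b = sin(fδ)/sin δ ≈ 0.592.
p = a·p₁ + b·p₂ ≈ (-0.619, -0.683, -0.388); φ = arcsin(p_z) ≈ -22.80°, λ = atan2(p_y, p_x) ≈ -132.20°.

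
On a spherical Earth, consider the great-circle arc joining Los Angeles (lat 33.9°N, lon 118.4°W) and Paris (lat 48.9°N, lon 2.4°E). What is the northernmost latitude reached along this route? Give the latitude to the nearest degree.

The great circle lies in the plane with unit normal n̂ = (p₁ × p₂)/|p₁ × p₂|.
Here n̂_z ≈ +0.473; the vertex latitude is φ_max = arccos|n̂_z| ≈ 61.7°.
Check via Clairaut: cos φ_max = |cos φ₁| · sin C = cos(33.9°)·sin(34.8°) ≈ 0.473, again giving ≈ 61.7°.

≈ 62°N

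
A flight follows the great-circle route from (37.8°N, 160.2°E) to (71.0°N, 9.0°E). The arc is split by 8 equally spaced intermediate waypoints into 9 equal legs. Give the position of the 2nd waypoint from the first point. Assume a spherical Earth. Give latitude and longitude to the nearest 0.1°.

≈ (52.9°N, 156.0°E)

Write both endpoints as unit vectors p₁, p₂ with components (cos φ cos λ, cos φ sin λ, sin φ).
The central angle between the endpoints is δ = arccos(p₁·p₂) ≈ 1.209 rad (69.3°).
Interpolate at f = 2/9 with slerp weights a = sin((1−f)δ)/sin δ ≈ 0.864, b = sin(fδ)/sin δ ≈ 0.284.
p = a·p₁ + b·p₂ ≈ (-0.551, 0.246, 0.798); φ = arcsin(p_z) ≈ 52.91°, λ = atan2(p_y, p_x) ≈ 155.97°.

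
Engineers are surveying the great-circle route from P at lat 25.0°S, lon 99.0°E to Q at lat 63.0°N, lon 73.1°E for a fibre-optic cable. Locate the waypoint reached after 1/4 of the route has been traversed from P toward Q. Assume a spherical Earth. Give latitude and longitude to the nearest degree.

≈ lat 3°S, lon 95°E

Write both endpoints as unit vectors p₁, p₂ with components (cos φ cos λ, cos φ sin λ, sin φ).
The central angle between the endpoints is δ = arccos(p₁·p₂) ≈ 1.577 rad (90.4°).
Interpolate at f = 1/4 with slerp weights a = sin((1−f)δ)/sin δ ≈ 0.926, b = sin(fδ)/sin δ ≈ 0.384.
p = a·p₁ + b·p₂ ≈ (-0.081, 0.996, -0.049); φ = arcsin(p_z) ≈ -2.80°, λ = atan2(p_y, p_x) ≈ 94.63°.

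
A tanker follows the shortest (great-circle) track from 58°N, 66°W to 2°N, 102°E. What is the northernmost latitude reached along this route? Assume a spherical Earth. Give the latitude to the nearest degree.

The great circle lies in the plane with unit normal n̂ = (p₁ × p₂)/|p₁ × p₂|.
Here n̂_z ≈ +0.126; the vertex latitude is φ_max = arccos|n̂_z| ≈ 82.8°.

≈ 83°N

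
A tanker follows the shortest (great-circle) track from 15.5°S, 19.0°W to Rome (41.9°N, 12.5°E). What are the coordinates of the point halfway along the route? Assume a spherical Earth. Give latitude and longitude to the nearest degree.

≈ 14°N, 5°W

Convert each endpoint to a unit vector on the sphere (x = cos φ cos λ, y = cos φ sin λ, z = sin φ).
The central angle between the endpoints is δ = arccos(p₁·p₂) ≈ 1.123 rad (64.3°).
Interpolate at f = 1/2 with slerp weights a = sin((1−f)δ)/sin δ ≈ 0.591, b = sin(fδ)/sin δ ≈ 0.591.
p = a·p₁ + b·p₂ ≈ (0.967, -0.090, 0.237); φ = arcsin(p_z) ≈ 13.69°, λ = atan2(p_y, p_x) ≈ -5.32°.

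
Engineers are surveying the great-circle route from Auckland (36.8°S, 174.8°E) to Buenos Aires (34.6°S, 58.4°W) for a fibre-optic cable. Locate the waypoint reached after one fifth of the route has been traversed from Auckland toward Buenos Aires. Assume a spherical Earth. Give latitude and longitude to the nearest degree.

≈ 49°S, 166°W

From cos δ = sin φ₁ sin φ₂ + cos φ₁ cos φ₂ cos Δλ, the central angle is δ ≈ 1.625 rad (93.1°).
Interpolate at f = 1/5 with slerp weights a = sin((1−f)δ)/sin δ ≈ 0.965, b = sin(fδ)/sin δ ≈ 0.320.
p = a·p₁ + b·p₂ ≈ (-0.632, -0.154, -0.760); φ = arcsin(p_z) ≈ -49.44°, λ = atan2(p_y, p_x) ≈ -166.28°.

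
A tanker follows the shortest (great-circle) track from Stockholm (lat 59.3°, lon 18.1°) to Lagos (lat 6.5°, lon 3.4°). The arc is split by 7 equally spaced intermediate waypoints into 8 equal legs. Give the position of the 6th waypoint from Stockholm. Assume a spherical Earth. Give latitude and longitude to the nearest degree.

≈ lat 20°, lon 6°

Convert each endpoint to a unit vector on the sphere (x = cos φ cos λ, y = cos φ sin λ, z = sin φ).
The central angle between the endpoints is δ = arccos(p₁·p₂) ≈ 0.942 rad (54.0°).
Interpolate at f = 6/8 with slerp weights a = sin((1−f)δ)/sin δ ≈ 0.289, b = sin(fδ)/sin δ ≈ 0.803.
p = a·p₁ + b·p₂ ≈ (0.936, 0.093, 0.339); φ = arcsin(p_z) ≈ 19.81°, λ = atan2(p_y, p_x) ≈ 5.68°.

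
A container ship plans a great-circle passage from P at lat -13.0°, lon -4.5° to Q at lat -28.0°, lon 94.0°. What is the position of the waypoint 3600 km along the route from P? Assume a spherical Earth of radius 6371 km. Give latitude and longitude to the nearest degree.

≈ lat -26°, lon 27°

Convert each endpoint to a unit vector on the sphere (x = cos φ cos λ, y = cos φ sin λ, z = sin φ).
The central angle between the endpoints is δ = arccos(p₁·p₂) ≈ 1.592 rad (91.2°). The total great-circle distance is δ·R ≈ 1.592 × 6371 ≈ 10145 km, so the target fraction is f = 3600/10145 ≈ 0.355.
Interpolate at f ≈ 0.355 with slerp weights a = sin((1−f)δ)/sin δ ≈ 0.856, b = sin(fδ)/sin δ ≈ 0.536.
p = a·p₁ + b·p₂ ≈ (0.799, 0.406, -0.444); φ = arcsin(p_z) ≈ -26.36°, λ = atan2(p_y, p_x) ≈ 26.97°.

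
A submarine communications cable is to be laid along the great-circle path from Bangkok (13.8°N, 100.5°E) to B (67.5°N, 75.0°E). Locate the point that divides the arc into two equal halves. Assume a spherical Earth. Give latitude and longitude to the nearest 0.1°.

From cos δ = sin φ₁ sin φ₂ + cos φ₁ cos φ₂ cos Δλ, the central angle is δ ≈ 0.981 rad (56.2°).
Interpolate at f = 1/2 with slerp weights a = sin((1−f)δ)/sin δ ≈ 0.567, b = sin(fδ)/sin δ ≈ 0.567.
p = a·p₁ + b·p₂ ≈ (-0.044, 0.751, 0.659); φ = arcsin(p_z) ≈ 41.22°, λ = atan2(p_y, p_x) ≈ 93.37°.

≈ (41.2°N, 93.4°E)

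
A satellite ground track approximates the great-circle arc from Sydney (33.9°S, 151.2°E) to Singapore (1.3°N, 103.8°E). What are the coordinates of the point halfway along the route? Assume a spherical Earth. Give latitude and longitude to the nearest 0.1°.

≈ 17.7°S, 125.2°E

Write both endpoints as unit vectors p₁, p₂ with components (cos φ cos λ, cos φ sin λ, sin φ).
The central angle between the endpoints is δ = arccos(p₁·p₂) ≈ 0.990 rad (56.7°).
Interpolate at f = 1/2 with slerp weights a = sin((1−f)δ)/sin δ ≈ 0.568, b = sin(fδ)/sin δ ≈ 0.568.
p = a·p₁ + b·p₂ ≈ (-0.549, 0.779, -0.304); φ = arcsin(p_z) ≈ -17.70°, λ = atan2(p_y, p_x) ≈ 125.17°.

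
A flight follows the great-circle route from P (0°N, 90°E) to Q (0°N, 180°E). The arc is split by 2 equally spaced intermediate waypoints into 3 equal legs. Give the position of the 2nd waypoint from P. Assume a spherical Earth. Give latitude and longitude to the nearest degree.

The haversine formula gives a central angle δ ≈ 1.571 rad (90.0°) between the endpoints.
Interpolate at f = 2/3 with slerp weights a = sin((1−f)δ)/sin δ ≈ 0.500, b = sin(fδ)/sin δ ≈ 0.866.
p = a·p₁ + b·p₂ ≈ (-0.866, 0.500, 0.000); φ = arcsin(p_z) ≈ 0.00°, λ = atan2(p_y, p_x) ≈ 150.00°.

≈ (0°N, 150°E)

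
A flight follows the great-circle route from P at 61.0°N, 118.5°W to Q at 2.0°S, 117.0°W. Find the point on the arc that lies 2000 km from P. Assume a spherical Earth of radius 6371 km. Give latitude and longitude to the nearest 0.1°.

≈ 43.0°N, 117.8°W

Write both endpoints as unit vectors p₁, p₂ with components (cos φ cos λ, cos φ sin λ, sin φ).
The central angle between the endpoints is δ = arccos(p₁·p₂) ≈ 1.100 rad (63.0°). The total great-circle distance is δ·R ≈ 1.100 × 6371 ≈ 7006 km, so the target fraction is f = 2000/7006 ≈ 0.285.
Interpolate at f ≈ 0.285 with slerp weights a = sin((1−f)δ)/sin δ ≈ 0.794, b = sin(fδ)/sin δ ≈ 0.347.
p = a·p₁ + b·p₂ ≈ (-0.341, -0.647, 0.682); φ = arcsin(p_z) ≈ 43.02°, λ = atan2(p_y, p_x) ≈ -117.79°.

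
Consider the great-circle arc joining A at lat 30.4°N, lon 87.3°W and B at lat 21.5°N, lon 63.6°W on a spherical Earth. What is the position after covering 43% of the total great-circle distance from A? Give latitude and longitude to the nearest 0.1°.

Write both endpoints as unit vectors p₁, p₂ with components (cos φ cos λ, cos φ sin λ, sin φ).
The central angle between the endpoints is δ = arccos(p₁·p₂) ≈ 0.402 rad (23.0°).
Interpolate at f = 0.43 with slerp weights a = sin((1−f)δ)/sin δ ≈ 0.581, b = sin(fδ)/sin δ ≈ 0.440.
p = a·p₁ + b·p₂ ≈ (0.205, -0.867, 0.455); φ = arcsin(p_z) ≈ 27.06°, λ = atan2(p_y, p_x) ≈ -76.66°.

≈ lat 27.1°N, lon 76.7°W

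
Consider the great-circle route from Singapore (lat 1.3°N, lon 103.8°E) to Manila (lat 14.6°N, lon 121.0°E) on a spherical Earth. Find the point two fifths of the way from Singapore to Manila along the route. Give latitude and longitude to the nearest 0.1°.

≈ lat 6.7°N, lon 110.6°E

The haversine formula gives a central angle δ ≈ 0.377 rad (21.6°) between the endpoints.
Interpolate at f = 2/5 with slerp weights a = sin((1−f)δ)/sin δ ≈ 0.609, b = sin(fδ)/sin δ ≈ 0.408.
p = a·p₁ + b·p₂ ≈ (-0.349, 0.930, 0.117); φ = arcsin(p_z) ≈ 6.70°, λ = atan2(p_y, p_x) ≈ 110.55°.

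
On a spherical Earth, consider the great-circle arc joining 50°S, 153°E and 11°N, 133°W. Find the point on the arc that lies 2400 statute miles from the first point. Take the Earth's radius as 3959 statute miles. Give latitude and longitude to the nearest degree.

≈ 31°S, 168°W

Write both endpoints as unit vectors p₁, p₂ with components (cos φ cos λ, cos φ sin λ, sin φ).
The central angle between the endpoints is δ = arccos(p₁·p₂) ≈ 1.543 rad (88.4°). The total great-circle distance is δ·R ≈ 1.543 × 3959 ≈ 6109 mi, so the target fraction is f = 2400/6109 ≈ 0.393.
Interpolate at f ≈ 0.393 with slerp weights a = sin((1−f)δ)/sin δ ≈ 0.806, b = sin(fδ)/sin δ ≈ 0.570.
p = a·p₁ + b·p₂ ≈ (-0.843, -0.174, -0.509); φ = arcsin(p_z) ≈ -30.58°, λ = atan2(p_y, p_x) ≈ -168.34°.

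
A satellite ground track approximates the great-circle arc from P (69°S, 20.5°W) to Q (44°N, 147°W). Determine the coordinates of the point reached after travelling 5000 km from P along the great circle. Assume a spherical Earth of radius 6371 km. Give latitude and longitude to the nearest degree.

≈ (46°S, 103°W)

Write both endpoints as unit vectors p₁, p₂ with components (cos φ cos λ, cos φ sin λ, sin φ).
The central angle between the endpoints is δ = arccos(p₁·p₂) ≈ 2.501 rad (143.3°). The total great-circle distance is δ·R ≈ 2.501 × 6371 ≈ 15935 km, so the target fraction is f = 5000/15935 ≈ 0.314.
Interpolate at f ≈ 0.314 with slerp weights a = sin((1−f)δ)/sin δ ≈ 1.656, b = sin(fδ)/sin δ ≈ 1.183.
p = a·p₁ + b·p₂ ≈ (-0.158, -0.671, -0.724); φ = arcsin(p_z) ≈ -46.41°, λ = atan2(p_y, p_x) ≈ -103.22°.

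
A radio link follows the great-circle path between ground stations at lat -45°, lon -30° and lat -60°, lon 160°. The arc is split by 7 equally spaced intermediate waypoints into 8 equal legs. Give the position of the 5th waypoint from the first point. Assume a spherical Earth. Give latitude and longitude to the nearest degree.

≈ lat -86°, lon -143°

Convert each endpoint to a unit vector on the sphere (x = cos φ cos λ, y = cos φ sin λ, z = sin φ).
The central angle between the endpoints is δ = arccos(p₁·p₂) ≈ 1.303 rad (74.7°).
Interpolate at f = 5/8 with slerp weights a = sin((1−f)δ)/sin δ ≈ 0.487, b = sin(fδ)/sin δ ≈ 0.754.
p = a·p₁ + b·p₂ ≈ (-0.056, -0.043, -0.997); φ = arcsin(p_z) ≈ -85.93°, λ = atan2(p_y, p_x) ≈ -142.52°.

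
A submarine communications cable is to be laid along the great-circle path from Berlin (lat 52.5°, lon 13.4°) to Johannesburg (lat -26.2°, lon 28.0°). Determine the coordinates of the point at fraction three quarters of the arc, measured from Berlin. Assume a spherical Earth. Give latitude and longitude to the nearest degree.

≈ lat -6°, lon 25°

Write both endpoints as unit vectors p₁, p₂ with components (cos φ cos λ, cos φ sin λ, sin φ).
The central angle between the endpoints is δ = arccos(p₁·p₂) ≈ 1.392 rad (79.7°).
Interpolate at f = 3/4 with slerp weights a = sin((1−f)δ)/sin δ ≈ 0.346, b = sin(fδ)/sin δ ≈ 0.878.
p = a·p₁ + b·p₂ ≈ (0.901, 0.419, -0.113); φ = arcsin(p_z) ≈ -6.48°, λ = atan2(p_y, p_x) ≈ 24.93°.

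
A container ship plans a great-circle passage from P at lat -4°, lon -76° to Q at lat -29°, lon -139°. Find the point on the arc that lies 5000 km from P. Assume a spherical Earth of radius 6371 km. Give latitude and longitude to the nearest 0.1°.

From cos δ = sin φ₁ sin φ₂ + cos φ₁ cos φ₂ cos Δλ, the central angle is δ ≈ 1.126 rad (64.5°). The total great-circle distance is δ·R ≈ 1.126 × 6371 ≈ 7176 km, so the target fraction is f = 5000/7176 ≈ 0.697.
Interpolate at f ≈ 0.697 with slerp weights a = sin((1−f)δ)/sin δ ≈ 0.371, b = sin(fδ)/sin δ ≈ 0.783.
p = a·p₁ + b·p₂ ≈ (-0.427, -0.808, -0.405); φ = arcsin(p_z) ≈ -23.91°, λ = atan2(p_y, p_x) ≈ -117.85°.

≈ lat -23.9°, lon -117.9°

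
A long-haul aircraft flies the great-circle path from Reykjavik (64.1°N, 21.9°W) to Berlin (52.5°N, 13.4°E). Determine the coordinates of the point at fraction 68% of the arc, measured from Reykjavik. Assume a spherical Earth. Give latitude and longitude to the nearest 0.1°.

≈ 57.2°N, 4.6°E

Write both endpoints as unit vectors p₁, p₂ with components (cos φ cos λ, cos φ sin λ, sin φ).
The central angle between the endpoints is δ = arccos(p₁·p₂) ≈ 0.375 rad (21.5°).
Interpolate at f = 0.68 with slerp weights a = sin((1−f)δ)/sin δ ≈ 0.327, b = sin(fδ)/sin δ ≈ 0.689.
p = a·p₁ + b·p₂ ≈ (0.540, 0.044, 0.840); φ = arcsin(p_z) ≈ 57.18°, λ = atan2(p_y, p_x) ≈ 4.65°.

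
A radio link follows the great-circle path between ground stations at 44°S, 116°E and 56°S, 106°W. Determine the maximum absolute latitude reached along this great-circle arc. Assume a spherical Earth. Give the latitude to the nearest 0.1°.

≈ 73.7°S

The great circle lies in the plane with unit normal n̂ = (p₁ × p₂)/|p₁ × p₂|.
Here n̂_z ≈ +0.280; the vertex latitude is φ_max = arccos|n̂_z| ≈ 73.7°.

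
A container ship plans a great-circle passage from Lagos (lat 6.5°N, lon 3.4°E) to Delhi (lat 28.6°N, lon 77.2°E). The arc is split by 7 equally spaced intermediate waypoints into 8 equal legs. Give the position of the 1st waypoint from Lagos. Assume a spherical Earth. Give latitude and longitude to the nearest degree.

Convert each endpoint to a unit vector on the sphere (x = cos φ cos λ, y = cos φ sin λ, z = sin φ).
The central angle between the endpoints is δ = arccos(p₁·p₂) ≈ 1.269 rad (72.7°).
Interpolate at f = 1/8 with slerp weights a = sin((1−f)δ)/sin δ ≈ 0.938, b = sin(fδ)/sin δ ≈ 0.165.
p = a·p₁ + b·p₂ ≈ (0.963, 0.197, 0.185); φ = arcsin(p_z) ≈ 10.68°, λ = atan2(p_y, p_x) ≈ 11.56°.

≈ lat 11°N, lon 12°E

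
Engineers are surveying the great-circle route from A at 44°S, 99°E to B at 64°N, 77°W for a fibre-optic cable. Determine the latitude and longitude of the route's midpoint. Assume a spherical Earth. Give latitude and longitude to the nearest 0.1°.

The haversine formula gives a central angle δ ≈ 2.790 rad (159.9°) between the endpoints.
Interpolate at f = 1/2 with slerp weights a = sin((1−f)δ)/sin δ ≈ 2.861, b = sin(fδ)/sin δ ≈ 2.861.
p = a·p₁ + b·p₂ ≈ (-0.040, 0.811, 0.584); φ = arcsin(p_z) ≈ 35.74°, λ = atan2(p_y, p_x) ≈ 92.81°.

≈ 35.7°N, 92.8°E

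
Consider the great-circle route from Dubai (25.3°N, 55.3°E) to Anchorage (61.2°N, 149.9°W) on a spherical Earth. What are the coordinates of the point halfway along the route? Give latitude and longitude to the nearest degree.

≈ 69°N, 79°E

Write both endpoints as unit vectors p₁, p₂ with components (cos φ cos λ, cos φ sin λ, sin φ).
The central angle between the endpoints is δ = arccos(p₁·p₂) ≈ 1.590 rad (91.1°).
Interpolate at f = 1/2 with slerp weights a = sin((1−f)δ)/sin δ ≈ 0.714, b = sin(fδ)/sin δ ≈ 0.714.
p = a·p₁ + b·p₂ ≈ (0.070, 0.358, 0.931); φ = arcsin(p_z) ≈ 68.59°, λ = atan2(p_y, p_x) ≈ 78.96°.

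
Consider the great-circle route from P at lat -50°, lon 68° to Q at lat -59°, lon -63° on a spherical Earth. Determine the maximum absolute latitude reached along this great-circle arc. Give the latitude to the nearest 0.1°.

The great circle lies in the plane with unit normal n̂ = (p₁ × p₂)/|p₁ × p₂|.
Here n̂_z ≈ -0.278; the vertex latitude is φ_max = arccos|n̂_z| ≈ 73.9°.
Check via Clairaut: cos φ_max = |cos φ₁| · sin C = cos(50.0°)·sin(154.4°) ≈ 0.278, again giving ≈ 73.9°.

≈ -73.9°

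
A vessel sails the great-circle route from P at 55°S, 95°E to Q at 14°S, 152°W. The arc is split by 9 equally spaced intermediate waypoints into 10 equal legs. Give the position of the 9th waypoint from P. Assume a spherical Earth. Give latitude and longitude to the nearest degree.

Convert each endpoint to a unit vector on the sphere (x = cos φ cos λ, y = cos φ sin λ, z = sin φ).
The central angle between the endpoints is δ = arccos(p₁·p₂) ≈ 1.590 rad (91.1°).
Interpolate at f = 9/10 with slerp weights a = sin((1−f)δ)/sin δ ≈ 0.158, b = sin(fδ)/sin δ ≈ 0.990.
p = a·p₁ + b·p₂ ≈ (-0.856, -0.361, -0.369); φ = arcsin(p_z) ≈ -21.67°, λ = atan2(p_y, p_x) ≈ -157.16°.

≈ 22°S, 157°W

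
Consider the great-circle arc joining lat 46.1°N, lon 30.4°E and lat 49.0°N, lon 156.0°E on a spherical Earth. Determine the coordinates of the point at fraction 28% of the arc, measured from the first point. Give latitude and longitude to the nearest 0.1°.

≈ lat 61.4°N, lon 54.5°E

From cos δ = sin φ₁ sin φ₂ + cos φ₁ cos φ₂ cos Δλ, the central angle is δ ≈ 1.288 rad (73.8°).
Interpolate at f = 0.28 with slerp weights a = sin((1−f)δ)/sin δ ≈ 0.833, b = sin(fδ)/sin δ ≈ 0.367.
p = a·p₁ + b·p₂ ≈ (0.278, 0.390, 0.878); φ = arcsin(p_z) ≈ 61.36°, λ = atan2(p_y, p_x) ≈ 54.54°.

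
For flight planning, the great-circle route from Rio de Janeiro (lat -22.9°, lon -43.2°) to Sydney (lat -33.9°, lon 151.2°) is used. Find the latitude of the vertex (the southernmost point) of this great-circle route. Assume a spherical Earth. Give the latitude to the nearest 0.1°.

The great circle lies in the plane with unit normal n̂ = (p₁ × p₂)/|p₁ × p₂|.
Here n̂_z ≈ -0.223; the vertex latitude is φ_max = arccos|n̂_z| ≈ 77.1°.
Check via Clairaut: cos φ_max = |cos φ₁| · sin C = cos(22.9°)·sin(166.0°) ≈ 0.223, again giving ≈ 77.1°.

≈ -77.1°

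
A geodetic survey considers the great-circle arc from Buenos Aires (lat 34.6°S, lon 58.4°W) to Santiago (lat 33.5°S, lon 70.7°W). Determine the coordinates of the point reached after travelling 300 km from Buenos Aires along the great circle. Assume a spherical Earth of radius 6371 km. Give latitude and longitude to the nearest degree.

Convert each endpoint to a unit vector on the sphere (x = cos φ cos λ, y = cos φ sin λ, z = sin φ).
The central angle between the endpoints is δ = arccos(p₁·p₂) ≈ 0.179 rad (10.2°). The total great-circle distance is δ·R ≈ 0.179 × 6371 ≈ 1139 km, so the target fraction is f = 300/1139 ≈ 0.263.
Interpolate at f ≈ 0.263 with slerp weights a = sin((1−f)δ)/sin δ ≈ 0.738, b = sin(fδ)/sin δ ≈ 0.265.
p = a·p₁ + b·p₂ ≈ (0.391, -0.726, -0.565); φ = arcsin(p_z) ≈ -34.43°, λ = atan2(p_y, p_x) ≈ -61.67°.

≈ lat 34°S, lon 62°W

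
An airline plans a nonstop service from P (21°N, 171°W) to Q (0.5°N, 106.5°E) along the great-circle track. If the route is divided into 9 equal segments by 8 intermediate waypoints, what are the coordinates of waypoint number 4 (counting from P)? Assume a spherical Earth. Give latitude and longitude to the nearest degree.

From cos δ = sin φ₁ sin φ₂ + cos φ₁ cos φ₂ cos Δλ, the central angle is δ ≈ 1.445 rad (82.8°).
Interpolate at f = 4/9 with slerp weights a = sin((1−f)δ)/sin δ ≈ 0.725, b = sin(fδ)/sin δ ≈ 0.604.
p = a·p₁ + b·p₂ ≈ (-0.840, 0.473, 0.265); φ = arcsin(p_z) ≈ 15.38°, λ = atan2(p_y, p_x) ≈ 150.62°.

≈ (15°N, 151°E)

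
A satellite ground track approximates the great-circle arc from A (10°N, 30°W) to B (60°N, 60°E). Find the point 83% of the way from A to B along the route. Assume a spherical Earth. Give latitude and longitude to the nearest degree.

≈ (58°N, 33°E)

From cos δ = sin φ₁ sin φ₂ + cos φ₁ cos φ₂ cos Δλ, the central angle is δ ≈ 1.420 rad (81.4°).
Interpolate at f = 0.83 with slerp weights a = sin((1−f)δ)/sin δ ≈ 0.242, b = sin(fδ)/sin δ ≈ 0.935.
p = a·p₁ + b·p₂ ≈ (0.440, 0.286, 0.851); φ = arcsin(p_z) ≈ 58.37°, λ = atan2(p_y, p_x) ≈ 33.00°.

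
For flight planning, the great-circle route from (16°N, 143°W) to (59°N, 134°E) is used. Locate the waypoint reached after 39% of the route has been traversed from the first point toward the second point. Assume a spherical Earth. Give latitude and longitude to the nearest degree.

≈ (39°N, 162°W)

Write both endpoints as unit vectors p₁, p₂ with components (cos φ cos λ, cos φ sin λ, sin φ).
The central angle between the endpoints is δ = arccos(p₁·p₂) ≈ 1.270 rad (72.7°).
Interpolate at f = 0.39 with slerp weights a = sin((1−f)δ)/sin δ ≈ 0.732, b = sin(fδ)/sin δ ≈ 0.498.
p = a·p₁ + b·p₂ ≈ (-0.740, -0.239, 0.628); φ = arcsin(p_z) ≈ 38.93°, λ = atan2(p_y, p_x) ≈ -162.08°.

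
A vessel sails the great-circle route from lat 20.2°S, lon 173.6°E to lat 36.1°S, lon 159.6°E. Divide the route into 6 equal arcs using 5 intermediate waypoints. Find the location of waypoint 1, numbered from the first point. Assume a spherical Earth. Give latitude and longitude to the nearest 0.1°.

≈ lat 22.9°S, lon 171.5°E

Write both endpoints as unit vectors p₁, p₂ with components (cos φ cos λ, cos φ sin λ, sin φ).
The central angle between the endpoints is δ = arccos(p₁·p₂) ≈ 0.350 rad (20.1°).
Interpolate at f = 1/6 with slerp weights a = sin((1−f)δ)/sin δ ≈ 0.839, b = sin(fδ)/sin δ ≈ 0.170.
p = a·p₁ + b·p₂ ≈ (-0.911, 0.136, -0.390); φ = arcsin(p_z) ≈ -22.94°, λ = atan2(p_y, p_x) ≈ 171.53°.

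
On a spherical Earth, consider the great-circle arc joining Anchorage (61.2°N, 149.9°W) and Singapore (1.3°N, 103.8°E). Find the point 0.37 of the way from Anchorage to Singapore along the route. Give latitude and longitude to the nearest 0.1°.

Write both endpoints as unit vectors p₁, p₂ with components (cos φ cos λ, cos φ sin λ, sin φ).
The central angle between the endpoints is δ = arccos(p₁·p₂) ≈ 1.686 rad (96.6°).
Interpolate at f = 0.37 with slerp weights a = sin((1−f)δ)/sin δ ≈ 0.879, b = sin(fδ)/sin δ ≈ 0.588.
p = a·p₁ + b·p₂ ≈ (-0.507, 0.359, 0.784); φ = arcsin(p_z) ≈ 51.62°, λ = atan2(p_y, p_x) ≈ 144.72°.

≈ 51.6°N, 144.7°E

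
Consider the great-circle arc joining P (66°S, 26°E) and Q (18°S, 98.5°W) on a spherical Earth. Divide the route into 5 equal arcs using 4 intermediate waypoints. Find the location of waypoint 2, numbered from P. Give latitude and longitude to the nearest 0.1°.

≈ (63.5°S, 62.2°W)

Convert each endpoint to a unit vector on the sphere (x = cos φ cos λ, y = cos φ sin λ, z = sin φ).
The central angle between the endpoints is δ = arccos(p₁·p₂) ≈ 1.508 rad (86.4°).
Interpolate at f = 2/5 with slerp weights a = sin((1−f)δ)/sin δ ≈ 0.788, b = sin(fδ)/sin δ ≈ 0.568.
p = a·p₁ + b·p₂ ≈ (0.208, -0.394, -0.895); φ = arcsin(p_z) ≈ -63.54°, λ = atan2(p_y, p_x) ≈ -62.16°.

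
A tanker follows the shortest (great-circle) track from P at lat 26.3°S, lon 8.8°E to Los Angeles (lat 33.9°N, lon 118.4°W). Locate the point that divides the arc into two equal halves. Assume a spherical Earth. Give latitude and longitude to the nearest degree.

Write both endpoints as unit vectors p₁, p₂ with components (cos φ cos λ, cos φ sin λ, sin φ).
The central angle between the endpoints is δ = arccos(p₁·p₂) ≈ 2.342 rad (134.2°).
Interpolate at f = 1/2 with slerp weights a = sin((1−f)δ)/sin δ ≈ 1.285, b = sin(fδ)/sin δ ≈ 1.285.
p = a·p₁ + b·p₂ ≈ (0.631, -0.762, 0.147); φ = arcsin(p_z) ≈ 8.47°, λ = atan2(p_y, p_x) ≈ -50.36°.

≈ lat 8°N, lon 50°W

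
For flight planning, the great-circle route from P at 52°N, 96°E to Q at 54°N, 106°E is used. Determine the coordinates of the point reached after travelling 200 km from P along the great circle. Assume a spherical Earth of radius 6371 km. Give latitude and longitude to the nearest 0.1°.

Convert each endpoint to a unit vector on the sphere (x = cos φ cos λ, y = cos φ sin λ, z = sin φ).
The central angle between the endpoints is δ = arccos(p₁·p₂) ≈ 0.111 rad (6.3°). The total great-circle distance is δ·R ≈ 0.111 × 6371 ≈ 704 km, so the target fraction is f = 200/704 ≈ 0.284.
Interpolate at f ≈ 0.284 with slerp weights a = sin((1−f)δ)/sin δ ≈ 0.717, b = sin(fδ)/sin δ ≈ 0.284.
p = a·p₁ + b·p₂ ≈ (-0.092, 0.600, 0.795); φ = arcsin(p_z) ≈ 52.65°, λ = atan2(p_y, p_x) ≈ 98.74°.

≈ 52.7°N, 98.7°E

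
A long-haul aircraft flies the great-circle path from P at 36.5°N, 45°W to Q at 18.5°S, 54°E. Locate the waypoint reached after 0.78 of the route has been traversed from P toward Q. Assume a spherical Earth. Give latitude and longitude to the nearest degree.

≈ 5°S, 34°E

The haversine formula gives a central angle δ ≈ 1.884 rad (107.9°) between the endpoints.
Interpolate at f = 0.78 with slerp weights a = sin((1−f)δ)/sin δ ≈ 0.423, b = sin(fδ)/sin δ ≈ 1.046.
p = a·p₁ + b·p₂ ≈ (0.823, 0.562, -0.080); φ = arcsin(p_z) ≈ -4.59°, λ = atan2(p_y, p_x) ≈ 34.30°.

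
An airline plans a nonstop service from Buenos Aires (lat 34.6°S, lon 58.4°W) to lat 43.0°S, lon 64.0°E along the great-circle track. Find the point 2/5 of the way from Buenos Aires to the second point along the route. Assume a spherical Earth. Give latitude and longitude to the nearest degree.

From cos δ = sin φ₁ sin φ₂ + cos φ₁ cos φ₂ cos Δλ, the central angle is δ ≈ 1.506 rad (86.3°).
Interpolate at f = 2/5 with slerp weights a = sin((1−f)δ)/sin δ ≈ 0.787, b = sin(fδ)/sin δ ≈ 0.568.
p = a·p₁ + b·p₂ ≈ (0.522, -0.179, -0.834); φ = arcsin(p_z) ≈ -56.54°, λ = atan2(p_y, p_x) ≈ -18.91°.

≈ lat 57°S, lon 19°W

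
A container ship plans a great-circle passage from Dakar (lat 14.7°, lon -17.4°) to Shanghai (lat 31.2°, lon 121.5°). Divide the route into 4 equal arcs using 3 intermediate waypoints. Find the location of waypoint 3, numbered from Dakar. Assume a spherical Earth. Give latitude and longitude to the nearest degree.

Convert each endpoint to a unit vector on the sphere (x = cos φ cos λ, y = cos φ sin λ, z = sin φ).
The central angle between the endpoints is δ = arccos(p₁·p₂) ≈ 2.085 rad (119.5°).
Interpolate at f = 3/4 with slerp weights a = sin((1−f)δ)/sin δ ≈ 0.572, b = sin(fδ)/sin δ ≈ 1.149.
p = a·p₁ + b·p₂ ≈ (0.015, 0.672, 0.740); φ = arcsin(p_z) ≈ 47.75°, λ = atan2(p_y, p_x) ≈ 88.75°.

≈ lat 48°, lon 89°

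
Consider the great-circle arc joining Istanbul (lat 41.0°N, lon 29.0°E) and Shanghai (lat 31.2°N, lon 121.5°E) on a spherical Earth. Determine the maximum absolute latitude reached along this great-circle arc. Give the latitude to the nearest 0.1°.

≈ 47.3°N

The great circle lies in the plane with unit normal n̂ = (p₁ × p₂)/|p₁ × p₂|.
Here n̂_z ≈ +0.679; the vertex latitude is φ_max = arccos|n̂_z| ≈ 47.3°.
Check via Clairaut: cos φ_max = |cos φ₁| · sin C = cos(41.0°)·sin(64.1°) ≈ 0.679, again giving ≈ 47.3°.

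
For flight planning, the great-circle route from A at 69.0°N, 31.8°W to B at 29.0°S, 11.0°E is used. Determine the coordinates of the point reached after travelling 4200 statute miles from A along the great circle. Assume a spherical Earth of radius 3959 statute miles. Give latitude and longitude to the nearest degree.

From cos δ = sin φ₁ sin φ₂ + cos φ₁ cos φ₂ cos Δλ, the central angle is δ ≈ 1.795 rad (102.9°). The total great-circle distance is δ·R ≈ 1.795 × 3959 ≈ 7108 mi, so the target fraction is f = 4200/7108 ≈ 0.591.
Interpolate at f ≈ 0.591 with slerp weights a = sin((1−f)δ)/sin δ ≈ 0.687, b = sin(fδ)/sin δ ≈ 0.895.
p = a·p₁ + b·p₂ ≈ (0.978, 0.020, 0.208); φ = arcsin(p_z) ≈ 11.99°, λ = atan2(p_y, p_x) ≈ 1.15°.

≈ 12°N, 1°E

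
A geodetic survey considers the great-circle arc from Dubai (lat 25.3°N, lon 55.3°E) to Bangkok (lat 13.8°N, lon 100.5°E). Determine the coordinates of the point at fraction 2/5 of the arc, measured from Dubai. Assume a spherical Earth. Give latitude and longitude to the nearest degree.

From cos δ = sin φ₁ sin φ₂ + cos φ₁ cos φ₂ cos Δλ, the central angle is δ ≈ 0.766 rad (43.9°).
Interpolate at f = 2/5 with slerp weights a = sin((1−f)δ)/sin δ ≈ 0.640, b = sin(fδ)/sin δ ≈ 0.435.
p = a·p₁ + b·p₂ ≈ (0.252, 0.891, 0.377); φ = arcsin(p_z) ≈ 22.16°, λ = atan2(p_y, p_x) ≈ 74.19°.

≈ lat 22°N, lon 74°E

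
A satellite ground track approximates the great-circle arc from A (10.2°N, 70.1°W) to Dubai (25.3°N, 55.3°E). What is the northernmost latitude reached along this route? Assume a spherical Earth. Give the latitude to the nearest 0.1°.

The great circle lies in the plane with unit normal n̂ = (p₁ × p₂)/|p₁ × p₂|.
Here n̂_z ≈ +0.808; the vertex latitude is φ_max = arccos|n̂_z| ≈ 36.1°.

≈ 36.1°N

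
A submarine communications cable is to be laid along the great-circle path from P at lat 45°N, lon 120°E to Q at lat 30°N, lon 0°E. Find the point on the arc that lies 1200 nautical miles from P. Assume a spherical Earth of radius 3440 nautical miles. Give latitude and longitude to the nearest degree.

≈ lat 56°N, lon 93°E

Write both endpoints as unit vectors p₁, p₂ with components (cos φ cos λ, cos φ sin λ, sin φ).
The central angle between the endpoints is δ = arccos(p₁·p₂) ≈ 1.523 rad (87.3°). The total great-circle distance is δ·R ≈ 1.523 × 3440 ≈ 5241 nmi, so the target fraction is f = 1200/5241 ≈ 0.229.
Interpolate at f ≈ 0.229 with slerp weights a = sin((1−f)δ)/sin δ ≈ 0.924, b = sin(fδ)/sin δ ≈ 0.342.
p = a·p₁ + b·p₂ ≈ (-0.030, 0.566, 0.824); φ = arcsin(p_z) ≈ 55.50°, λ = atan2(p_y, p_x) ≈ 93.05°.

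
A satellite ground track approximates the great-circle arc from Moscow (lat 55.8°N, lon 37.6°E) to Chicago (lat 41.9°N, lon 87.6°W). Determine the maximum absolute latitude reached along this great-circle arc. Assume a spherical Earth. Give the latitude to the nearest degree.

The great circle lies in the plane with unit normal n̂ = (p₁ × p₂)/|p₁ × p₂|.
Here n̂_z ≈ -0.360; the vertex latitude is φ_max = arccos|n̂_z| ≈ 68.9°.
Check via Clairaut: cos φ_max = |cos φ₁| · sin C = cos(55.8°)·sin(39.8°) ≈ 0.360, again giving ≈ 68.9°.

≈ 69°N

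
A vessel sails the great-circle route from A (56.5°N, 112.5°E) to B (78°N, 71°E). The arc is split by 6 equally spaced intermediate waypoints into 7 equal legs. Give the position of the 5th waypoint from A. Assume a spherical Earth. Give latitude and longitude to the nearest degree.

The haversine formula gives a central angle δ ≈ 0.447 rad (25.6°) between the endpoints.
Interpolate at f = 5/7 with slerp weights a = sin((1−f)δ)/sin δ ≈ 0.295, b = sin(fδ)/sin δ ≈ 0.726.
p = a·p₁ + b·p₂ ≈ (-0.013, 0.293, 0.956); φ = arcsin(p_z) ≈ 72.94°, λ = atan2(p_y, p_x) ≈ 92.56°.

≈ (73°N, 93°E)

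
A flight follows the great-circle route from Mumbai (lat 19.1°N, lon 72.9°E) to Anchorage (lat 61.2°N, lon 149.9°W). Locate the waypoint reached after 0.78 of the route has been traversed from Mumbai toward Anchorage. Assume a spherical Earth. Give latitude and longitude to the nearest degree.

From cos δ = sin φ₁ sin φ₂ + cos φ₁ cos φ₂ cos Δλ, the central angle is δ ≈ 1.618 rad (92.7°).
Interpolate at f = 0.78 with slerp weights a = sin((1−f)δ)/sin δ ≈ 0.349, b = sin(fδ)/sin δ ≈ 0.954.
p = a·p₁ + b·p₂ ≈ (-0.301, 0.085, 0.950); φ = arcsin(p_z) ≈ 71.80°, λ = atan2(p_y, p_x) ≈ 164.27°.

≈ lat 72°N, lon 164°E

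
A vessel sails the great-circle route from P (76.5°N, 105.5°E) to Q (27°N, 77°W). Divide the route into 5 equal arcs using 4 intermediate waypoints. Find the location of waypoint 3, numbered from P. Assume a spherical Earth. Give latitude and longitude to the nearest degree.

Write both endpoints as unit vectors p₁, p₂ with components (cos φ cos λ, cos φ sin λ, sin φ).
The central angle between the endpoints is δ = arccos(p₁·p₂) ≈ 1.335 rad (76.5°).
Interpolate at f = 3/5 with slerp weights a = sin((1−f)δ)/sin δ ≈ 0.523, b = sin(fδ)/sin δ ≈ 0.738.
p = a·p₁ + b·p₂ ≈ (0.115, -0.523, 0.844); φ = arcsin(p_z) ≈ 57.59°, λ = atan2(p_y, p_x) ≈ -77.57°.

≈ (58°N, 78°W)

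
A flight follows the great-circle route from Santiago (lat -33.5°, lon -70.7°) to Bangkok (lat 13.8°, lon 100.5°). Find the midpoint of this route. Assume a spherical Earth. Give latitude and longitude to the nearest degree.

Convert each endpoint to a unit vector on the sphere (x = cos φ cos λ, y = cos φ sin λ, z = sin φ).
The central angle between the endpoints is δ = arccos(p₁·p₂) ≈ 2.771 rad (158.7°).
Interpolate at f = 1/2 with slerp weights a = sin((1−f)δ)/sin δ ≈ 2.710, b = sin(fδ)/sin δ ≈ 2.710.
p = a·p₁ + b·p₂ ≈ (0.267, 0.455, -0.849); φ = arcsin(p_z) ≈ -58.15°, λ = atan2(p_y, p_x) ≈ 59.56°.

≈ lat -58°, lon 60°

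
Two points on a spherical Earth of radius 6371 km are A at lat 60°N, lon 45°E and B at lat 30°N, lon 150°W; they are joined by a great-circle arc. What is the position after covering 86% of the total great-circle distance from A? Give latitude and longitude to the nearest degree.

Write both endpoints as unit vectors p₁, p₂ with components (cos φ cos λ, cos φ sin λ, sin φ).
The central angle between the endpoints is δ = arccos(p₁·p₂) ≈ 1.556 rad (89.2°).
Interpolate at f = 0.86 with slerp weights a = sin((1−f)δ)/sin δ ≈ 0.216, b = sin(fδ)/sin δ ≈ 0.973.
p = a·p₁ + b·p₂ ≈ (-0.653, -0.345, 0.674); φ = arcsin(p_z) ≈ 42.36°, λ = atan2(p_y, p_x) ≈ -152.17°.

≈ lat 42°N, lon 152°W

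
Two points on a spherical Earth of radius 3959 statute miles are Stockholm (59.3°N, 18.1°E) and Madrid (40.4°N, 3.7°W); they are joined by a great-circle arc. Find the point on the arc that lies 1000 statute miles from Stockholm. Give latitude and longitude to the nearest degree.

Convert each endpoint to a unit vector on the sphere (x = cos φ cos λ, y = cos φ sin λ, z = sin φ).
The central angle between the endpoints is δ = arccos(p₁·p₂) ≈ 0.407 rad (23.3°). The total great-circle distance is δ·R ≈ 0.407 × 3959 ≈ 1612 mi, so the target fraction is f = 1000/1612 ≈ 0.620.
Interpolate at f ≈ 0.620 with slerp weights a = sin((1−f)δ)/sin δ ≈ 0.389, b = sin(fδ)/sin δ ≈ 0.631.
p = a·p₁ + b·p₂ ≈ (0.668, 0.031, 0.743); φ = arcsin(p_z) ≈ 48.01°, λ = atan2(p_y, p_x) ≈ 2.62°.

≈ 48°N, 3°E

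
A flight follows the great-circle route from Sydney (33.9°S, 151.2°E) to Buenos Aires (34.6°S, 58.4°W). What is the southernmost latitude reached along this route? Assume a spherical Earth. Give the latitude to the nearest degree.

The great circle lies in the plane with unit normal n̂ = (p₁ × p₂)/|p₁ × p₂|.
Here n̂_z ≈ +0.351; the vertex latitude is φ_max = arccos|n̂_z| ≈ 69.4°.
Check via Clairaut: cos φ_max = |cos φ₁| · sin C = cos(33.9°)·sin(155.0°) ≈ 0.351, again giving ≈ 69.4°.

≈ 69°S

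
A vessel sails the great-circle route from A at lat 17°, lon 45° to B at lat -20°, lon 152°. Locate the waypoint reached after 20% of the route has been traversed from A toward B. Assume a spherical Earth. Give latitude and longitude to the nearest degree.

The haversine formula gives a central angle δ ≈ 1.942 rad (111.3°) between the endpoints.
Interpolate at f = 0.20 with slerp weights a = sin((1−f)δ)/sin δ ≈ 1.073, b = sin(fδ)/sin δ ≈ 0.406.
p = a·p₁ + b·p₂ ≈ (0.388, 0.905, 0.175); φ = arcsin(p_z) ≈ 10.06°, λ = atan2(p_y, p_x) ≈ 66.77°.

≈ lat 10°, lon 67°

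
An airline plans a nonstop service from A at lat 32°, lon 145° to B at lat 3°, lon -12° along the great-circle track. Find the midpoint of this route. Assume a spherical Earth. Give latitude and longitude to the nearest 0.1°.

Convert each endpoint to a unit vector on the sphere (x = cos φ cos λ, y = cos φ sin λ, z = sin φ).
The central angle between the endpoints is δ = arccos(p₁·p₂) ≈ 2.422 rad (138.7°).
Interpolate at f = 1/2 with slerp weights a = sin((1−f)δ)/sin δ ≈ 1.419, b = sin(fδ)/sin δ ≈ 1.419.
p = a·p₁ + b·p₂ ≈ (0.400, 0.396, 0.826); φ = arcsin(p_z) ≈ 55.74°, λ = atan2(p_y, p_x) ≈ 44.66°.

≈ lat 55.7°, lon 44.7°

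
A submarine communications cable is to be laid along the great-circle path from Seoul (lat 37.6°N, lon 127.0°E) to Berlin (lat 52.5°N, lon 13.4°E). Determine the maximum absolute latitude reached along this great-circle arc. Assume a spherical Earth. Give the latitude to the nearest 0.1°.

≈ 62.5°N

The great circle lies in the plane with unit normal n̂ = (p₁ × p₂)/|p₁ × p₂|.
Here n̂_z ≈ -0.462; the vertex latitude is φ_max = arccos|n̂_z| ≈ 62.5°.
Check via Clairaut: cos φ_max = |cos φ₁| · sin C = cos(37.6°)·sin(35.7°) ≈ 0.462, again giving ≈ 62.5°.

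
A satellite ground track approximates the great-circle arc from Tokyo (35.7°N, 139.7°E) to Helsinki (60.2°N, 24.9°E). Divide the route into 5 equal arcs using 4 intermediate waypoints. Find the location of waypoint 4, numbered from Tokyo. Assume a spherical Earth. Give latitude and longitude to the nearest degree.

≈ 66°N, 53°E

From cos δ = sin φ₁ sin φ₂ + cos φ₁ cos φ₂ cos Δλ, the central angle is δ ≈ 1.227 rad (70.3°).
Interpolate at f = 4/5 with slerp weights a = sin((1−f)δ)/sin δ ≈ 0.258, b = sin(fδ)/sin δ ≈ 0.883.
p = a·p₁ + b·p₂ ≈ (0.238, 0.320, 0.917); φ = arcsin(p_z) ≈ 66.47°, λ = atan2(p_y, p_x) ≈ 53.36°.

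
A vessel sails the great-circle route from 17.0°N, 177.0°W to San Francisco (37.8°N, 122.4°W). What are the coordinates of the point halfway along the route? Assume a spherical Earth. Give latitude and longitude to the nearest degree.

≈ 30°N, 153°W

Convert each endpoint to a unit vector on the sphere (x = cos φ cos λ, y = cos φ sin λ, z = sin φ).
The central angle between the endpoints is δ = arccos(p₁·p₂) ≈ 0.906 rad (51.9°).
Interpolate at f = 1/2 with slerp weights a = sin((1−f)δ)/sin δ ≈ 0.556, b = sin(fδ)/sin δ ≈ 0.556.
p = a·p₁ + b·p₂ ≈ (-0.766, -0.399, 0.503); φ = arcsin(p_z) ≈ 30.23°, λ = atan2(p_y, p_x) ≈ -152.51°.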